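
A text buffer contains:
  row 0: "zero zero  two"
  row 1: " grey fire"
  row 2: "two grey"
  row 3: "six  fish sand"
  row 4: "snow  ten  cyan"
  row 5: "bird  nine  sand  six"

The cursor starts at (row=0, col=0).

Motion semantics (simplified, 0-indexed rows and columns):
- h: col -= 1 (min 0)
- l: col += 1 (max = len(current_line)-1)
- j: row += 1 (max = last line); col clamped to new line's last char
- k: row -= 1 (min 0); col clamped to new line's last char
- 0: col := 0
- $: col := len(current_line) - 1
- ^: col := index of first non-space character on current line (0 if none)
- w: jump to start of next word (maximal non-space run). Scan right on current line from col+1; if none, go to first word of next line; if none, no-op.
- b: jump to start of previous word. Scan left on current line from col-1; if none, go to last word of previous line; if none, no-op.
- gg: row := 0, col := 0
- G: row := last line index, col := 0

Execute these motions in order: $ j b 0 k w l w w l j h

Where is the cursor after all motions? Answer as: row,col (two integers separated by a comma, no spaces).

Answer: 2,1

Derivation:
After 1 ($): row=0 col=13 char='o'
After 2 (j): row=1 col=9 char='e'
After 3 (b): row=1 col=6 char='f'
After 4 (0): row=1 col=0 char='_'
After 5 (k): row=0 col=0 char='z'
After 6 (w): row=0 col=5 char='z'
After 7 (l): row=0 col=6 char='e'
After 8 (w): row=0 col=11 char='t'
After 9 (w): row=1 col=1 char='g'
After 10 (l): row=1 col=2 char='r'
After 11 (j): row=2 col=2 char='o'
After 12 (h): row=2 col=1 char='w'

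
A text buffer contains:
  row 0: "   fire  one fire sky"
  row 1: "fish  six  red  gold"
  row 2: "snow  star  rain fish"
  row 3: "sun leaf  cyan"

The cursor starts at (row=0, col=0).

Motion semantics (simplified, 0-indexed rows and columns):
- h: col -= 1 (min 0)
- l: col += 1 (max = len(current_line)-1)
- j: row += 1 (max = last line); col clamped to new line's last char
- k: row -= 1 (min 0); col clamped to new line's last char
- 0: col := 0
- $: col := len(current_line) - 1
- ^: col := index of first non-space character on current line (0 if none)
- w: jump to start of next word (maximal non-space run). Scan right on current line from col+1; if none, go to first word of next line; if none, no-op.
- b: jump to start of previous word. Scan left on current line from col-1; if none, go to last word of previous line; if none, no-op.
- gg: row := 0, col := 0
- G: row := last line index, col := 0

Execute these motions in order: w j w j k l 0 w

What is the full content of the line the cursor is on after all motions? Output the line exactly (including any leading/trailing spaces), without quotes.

After 1 (w): row=0 col=3 char='f'
After 2 (j): row=1 col=3 char='h'
After 3 (w): row=1 col=6 char='s'
After 4 (j): row=2 col=6 char='s'
After 5 (k): row=1 col=6 char='s'
After 6 (l): row=1 col=7 char='i'
After 7 (0): row=1 col=0 char='f'
After 8 (w): row=1 col=6 char='s'

Answer: fish  six  red  gold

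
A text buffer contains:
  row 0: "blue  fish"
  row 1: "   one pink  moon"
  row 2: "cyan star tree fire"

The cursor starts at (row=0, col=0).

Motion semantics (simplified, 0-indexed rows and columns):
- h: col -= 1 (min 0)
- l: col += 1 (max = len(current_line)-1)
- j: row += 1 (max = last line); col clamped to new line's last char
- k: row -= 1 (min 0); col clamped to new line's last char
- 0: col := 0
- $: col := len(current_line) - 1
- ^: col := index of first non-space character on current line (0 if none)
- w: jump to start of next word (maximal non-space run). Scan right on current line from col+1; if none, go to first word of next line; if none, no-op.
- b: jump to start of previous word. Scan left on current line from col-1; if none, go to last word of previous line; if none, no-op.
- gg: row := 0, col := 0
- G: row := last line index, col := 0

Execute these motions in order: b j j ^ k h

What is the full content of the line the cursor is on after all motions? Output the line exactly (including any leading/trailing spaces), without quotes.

After 1 (b): row=0 col=0 char='b'
After 2 (j): row=1 col=0 char='_'
After 3 (j): row=2 col=0 char='c'
After 4 (^): row=2 col=0 char='c'
After 5 (k): row=1 col=0 char='_'
After 6 (h): row=1 col=0 char='_'

Answer:    one pink  moon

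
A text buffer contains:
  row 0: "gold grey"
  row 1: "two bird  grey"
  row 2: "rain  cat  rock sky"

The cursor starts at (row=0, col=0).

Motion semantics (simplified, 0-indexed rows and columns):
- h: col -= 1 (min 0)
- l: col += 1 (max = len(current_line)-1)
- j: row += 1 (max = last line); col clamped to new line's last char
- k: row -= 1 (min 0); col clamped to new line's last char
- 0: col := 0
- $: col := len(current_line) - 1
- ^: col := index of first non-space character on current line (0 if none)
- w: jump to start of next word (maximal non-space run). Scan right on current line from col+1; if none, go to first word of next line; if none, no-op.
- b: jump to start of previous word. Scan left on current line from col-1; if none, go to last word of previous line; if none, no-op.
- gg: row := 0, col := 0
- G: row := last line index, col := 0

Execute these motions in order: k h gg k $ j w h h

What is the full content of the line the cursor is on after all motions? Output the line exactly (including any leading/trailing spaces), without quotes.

After 1 (k): row=0 col=0 char='g'
After 2 (h): row=0 col=0 char='g'
After 3 (gg): row=0 col=0 char='g'
After 4 (k): row=0 col=0 char='g'
After 5 ($): row=0 col=8 char='y'
After 6 (j): row=1 col=8 char='_'
After 7 (w): row=1 col=10 char='g'
After 8 (h): row=1 col=9 char='_'
After 9 (h): row=1 col=8 char='_'

Answer: two bird  grey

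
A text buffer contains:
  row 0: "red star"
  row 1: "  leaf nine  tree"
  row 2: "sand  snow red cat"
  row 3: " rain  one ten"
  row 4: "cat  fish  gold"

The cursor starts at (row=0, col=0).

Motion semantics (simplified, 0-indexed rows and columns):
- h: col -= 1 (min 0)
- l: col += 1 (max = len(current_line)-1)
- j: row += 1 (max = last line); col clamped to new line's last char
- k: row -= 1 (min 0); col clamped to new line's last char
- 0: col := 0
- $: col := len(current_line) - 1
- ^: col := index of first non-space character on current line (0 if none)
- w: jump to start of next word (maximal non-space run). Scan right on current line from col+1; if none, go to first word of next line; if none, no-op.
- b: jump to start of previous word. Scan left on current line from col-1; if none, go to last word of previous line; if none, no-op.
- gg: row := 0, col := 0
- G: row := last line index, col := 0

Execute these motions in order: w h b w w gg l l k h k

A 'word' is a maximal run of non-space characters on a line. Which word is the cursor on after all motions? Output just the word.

After 1 (w): row=0 col=4 char='s'
After 2 (h): row=0 col=3 char='_'
After 3 (b): row=0 col=0 char='r'
After 4 (w): row=0 col=4 char='s'
After 5 (w): row=1 col=2 char='l'
After 6 (gg): row=0 col=0 char='r'
After 7 (l): row=0 col=1 char='e'
After 8 (l): row=0 col=2 char='d'
After 9 (k): row=0 col=2 char='d'
After 10 (h): row=0 col=1 char='e'
After 11 (k): row=0 col=1 char='e'

Answer: red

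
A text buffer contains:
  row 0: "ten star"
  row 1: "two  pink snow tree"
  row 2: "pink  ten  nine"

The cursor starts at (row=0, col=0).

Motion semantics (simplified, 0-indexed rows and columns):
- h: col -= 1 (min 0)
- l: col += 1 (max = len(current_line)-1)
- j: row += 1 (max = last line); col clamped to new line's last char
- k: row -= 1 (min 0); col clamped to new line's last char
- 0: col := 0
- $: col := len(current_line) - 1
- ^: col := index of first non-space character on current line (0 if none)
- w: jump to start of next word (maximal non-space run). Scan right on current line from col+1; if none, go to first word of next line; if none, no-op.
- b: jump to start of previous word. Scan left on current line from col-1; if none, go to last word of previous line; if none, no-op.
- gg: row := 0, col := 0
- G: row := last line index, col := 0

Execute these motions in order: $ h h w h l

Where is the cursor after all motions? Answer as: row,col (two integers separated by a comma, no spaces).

Answer: 1,1

Derivation:
After 1 ($): row=0 col=7 char='r'
After 2 (h): row=0 col=6 char='a'
After 3 (h): row=0 col=5 char='t'
After 4 (w): row=1 col=0 char='t'
After 5 (h): row=1 col=0 char='t'
After 6 (l): row=1 col=1 char='w'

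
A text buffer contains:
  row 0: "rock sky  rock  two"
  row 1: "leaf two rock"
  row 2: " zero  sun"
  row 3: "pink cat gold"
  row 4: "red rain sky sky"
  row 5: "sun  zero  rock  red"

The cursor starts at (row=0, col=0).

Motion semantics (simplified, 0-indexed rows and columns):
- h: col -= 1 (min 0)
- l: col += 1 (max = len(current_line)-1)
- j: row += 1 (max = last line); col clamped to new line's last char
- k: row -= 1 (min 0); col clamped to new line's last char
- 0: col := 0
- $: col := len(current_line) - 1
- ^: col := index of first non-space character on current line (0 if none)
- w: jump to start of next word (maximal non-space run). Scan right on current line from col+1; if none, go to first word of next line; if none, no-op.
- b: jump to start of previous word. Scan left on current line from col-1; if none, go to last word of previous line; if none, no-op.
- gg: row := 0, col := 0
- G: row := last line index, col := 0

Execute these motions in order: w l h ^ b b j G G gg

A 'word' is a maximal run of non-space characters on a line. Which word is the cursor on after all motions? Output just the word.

Answer: rock

Derivation:
After 1 (w): row=0 col=5 char='s'
After 2 (l): row=0 col=6 char='k'
After 3 (h): row=0 col=5 char='s'
After 4 (^): row=0 col=0 char='r'
After 5 (b): row=0 col=0 char='r'
After 6 (b): row=0 col=0 char='r'
After 7 (j): row=1 col=0 char='l'
After 8 (G): row=5 col=0 char='s'
After 9 (G): row=5 col=0 char='s'
After 10 (gg): row=0 col=0 char='r'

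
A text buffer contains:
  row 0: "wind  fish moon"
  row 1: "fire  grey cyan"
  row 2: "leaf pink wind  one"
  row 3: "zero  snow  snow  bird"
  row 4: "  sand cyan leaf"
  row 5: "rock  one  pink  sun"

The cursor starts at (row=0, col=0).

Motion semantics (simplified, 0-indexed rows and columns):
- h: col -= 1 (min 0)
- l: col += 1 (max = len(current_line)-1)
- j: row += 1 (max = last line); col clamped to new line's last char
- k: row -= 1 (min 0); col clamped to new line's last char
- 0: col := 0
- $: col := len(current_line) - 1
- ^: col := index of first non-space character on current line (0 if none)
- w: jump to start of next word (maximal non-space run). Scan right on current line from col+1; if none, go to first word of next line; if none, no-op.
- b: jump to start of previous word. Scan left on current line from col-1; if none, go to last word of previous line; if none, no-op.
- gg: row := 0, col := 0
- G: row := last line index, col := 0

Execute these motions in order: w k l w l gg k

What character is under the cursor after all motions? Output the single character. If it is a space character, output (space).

Answer: w

Derivation:
After 1 (w): row=0 col=6 char='f'
After 2 (k): row=0 col=6 char='f'
After 3 (l): row=0 col=7 char='i'
After 4 (w): row=0 col=11 char='m'
After 5 (l): row=0 col=12 char='o'
After 6 (gg): row=0 col=0 char='w'
After 7 (k): row=0 col=0 char='w'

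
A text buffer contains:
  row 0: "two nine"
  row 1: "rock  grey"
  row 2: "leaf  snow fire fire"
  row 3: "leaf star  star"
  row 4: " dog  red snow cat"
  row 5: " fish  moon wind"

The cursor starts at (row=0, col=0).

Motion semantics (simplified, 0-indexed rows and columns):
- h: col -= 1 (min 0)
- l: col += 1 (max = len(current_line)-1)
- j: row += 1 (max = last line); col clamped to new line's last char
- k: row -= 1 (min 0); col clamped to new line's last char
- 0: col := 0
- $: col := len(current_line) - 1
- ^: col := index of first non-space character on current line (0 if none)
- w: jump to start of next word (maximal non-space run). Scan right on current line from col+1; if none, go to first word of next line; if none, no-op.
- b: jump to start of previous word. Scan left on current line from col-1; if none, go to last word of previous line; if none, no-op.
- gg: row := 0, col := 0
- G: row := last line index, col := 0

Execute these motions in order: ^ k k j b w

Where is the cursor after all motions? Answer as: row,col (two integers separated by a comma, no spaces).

After 1 (^): row=0 col=0 char='t'
After 2 (k): row=0 col=0 char='t'
After 3 (k): row=0 col=0 char='t'
After 4 (j): row=1 col=0 char='r'
After 5 (b): row=0 col=4 char='n'
After 6 (w): row=1 col=0 char='r'

Answer: 1,0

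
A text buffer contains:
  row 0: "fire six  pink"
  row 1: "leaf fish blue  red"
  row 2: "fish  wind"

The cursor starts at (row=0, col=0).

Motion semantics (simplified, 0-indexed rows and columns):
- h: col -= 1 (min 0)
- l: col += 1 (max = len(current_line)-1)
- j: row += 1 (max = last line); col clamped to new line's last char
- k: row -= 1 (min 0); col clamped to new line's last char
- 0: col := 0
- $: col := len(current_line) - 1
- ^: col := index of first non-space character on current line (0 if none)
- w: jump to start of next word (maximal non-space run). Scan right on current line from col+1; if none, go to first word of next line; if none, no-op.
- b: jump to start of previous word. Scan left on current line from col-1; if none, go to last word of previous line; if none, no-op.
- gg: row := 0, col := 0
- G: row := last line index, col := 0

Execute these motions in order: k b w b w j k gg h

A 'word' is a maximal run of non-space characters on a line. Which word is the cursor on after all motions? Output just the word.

Answer: fire

Derivation:
After 1 (k): row=0 col=0 char='f'
After 2 (b): row=0 col=0 char='f'
After 3 (w): row=0 col=5 char='s'
After 4 (b): row=0 col=0 char='f'
After 5 (w): row=0 col=5 char='s'
After 6 (j): row=1 col=5 char='f'
After 7 (k): row=0 col=5 char='s'
After 8 (gg): row=0 col=0 char='f'
After 9 (h): row=0 col=0 char='f'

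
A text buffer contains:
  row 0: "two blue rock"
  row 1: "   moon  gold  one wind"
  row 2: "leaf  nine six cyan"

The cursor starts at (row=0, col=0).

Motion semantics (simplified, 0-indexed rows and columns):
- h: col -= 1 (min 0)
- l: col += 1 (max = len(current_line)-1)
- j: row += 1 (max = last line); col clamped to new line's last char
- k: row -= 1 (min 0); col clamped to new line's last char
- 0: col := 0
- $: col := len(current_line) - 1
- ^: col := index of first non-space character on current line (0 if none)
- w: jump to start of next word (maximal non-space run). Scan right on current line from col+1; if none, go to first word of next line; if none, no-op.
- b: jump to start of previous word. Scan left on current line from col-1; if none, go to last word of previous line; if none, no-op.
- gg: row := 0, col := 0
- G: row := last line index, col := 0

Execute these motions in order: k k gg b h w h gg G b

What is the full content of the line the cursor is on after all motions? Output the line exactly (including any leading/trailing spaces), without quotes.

After 1 (k): row=0 col=0 char='t'
After 2 (k): row=0 col=0 char='t'
After 3 (gg): row=0 col=0 char='t'
After 4 (b): row=0 col=0 char='t'
After 5 (h): row=0 col=0 char='t'
After 6 (w): row=0 col=4 char='b'
After 7 (h): row=0 col=3 char='_'
After 8 (gg): row=0 col=0 char='t'
After 9 (G): row=2 col=0 char='l'
After 10 (b): row=1 col=19 char='w'

Answer:    moon  gold  one wind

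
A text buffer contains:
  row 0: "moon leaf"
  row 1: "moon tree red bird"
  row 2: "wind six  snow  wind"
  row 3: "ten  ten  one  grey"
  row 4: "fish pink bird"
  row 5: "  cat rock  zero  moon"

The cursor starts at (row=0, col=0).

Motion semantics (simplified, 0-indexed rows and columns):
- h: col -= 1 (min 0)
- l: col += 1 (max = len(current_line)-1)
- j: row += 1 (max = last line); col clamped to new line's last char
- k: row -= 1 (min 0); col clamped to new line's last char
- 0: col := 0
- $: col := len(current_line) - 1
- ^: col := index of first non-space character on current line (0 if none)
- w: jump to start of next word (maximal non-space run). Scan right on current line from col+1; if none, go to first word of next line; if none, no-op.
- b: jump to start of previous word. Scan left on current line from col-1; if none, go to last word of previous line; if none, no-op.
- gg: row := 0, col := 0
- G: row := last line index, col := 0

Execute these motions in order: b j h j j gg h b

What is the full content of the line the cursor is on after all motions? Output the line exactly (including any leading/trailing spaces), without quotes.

Answer: moon leaf

Derivation:
After 1 (b): row=0 col=0 char='m'
After 2 (j): row=1 col=0 char='m'
After 3 (h): row=1 col=0 char='m'
After 4 (j): row=2 col=0 char='w'
After 5 (j): row=3 col=0 char='t'
After 6 (gg): row=0 col=0 char='m'
After 7 (h): row=0 col=0 char='m'
After 8 (b): row=0 col=0 char='m'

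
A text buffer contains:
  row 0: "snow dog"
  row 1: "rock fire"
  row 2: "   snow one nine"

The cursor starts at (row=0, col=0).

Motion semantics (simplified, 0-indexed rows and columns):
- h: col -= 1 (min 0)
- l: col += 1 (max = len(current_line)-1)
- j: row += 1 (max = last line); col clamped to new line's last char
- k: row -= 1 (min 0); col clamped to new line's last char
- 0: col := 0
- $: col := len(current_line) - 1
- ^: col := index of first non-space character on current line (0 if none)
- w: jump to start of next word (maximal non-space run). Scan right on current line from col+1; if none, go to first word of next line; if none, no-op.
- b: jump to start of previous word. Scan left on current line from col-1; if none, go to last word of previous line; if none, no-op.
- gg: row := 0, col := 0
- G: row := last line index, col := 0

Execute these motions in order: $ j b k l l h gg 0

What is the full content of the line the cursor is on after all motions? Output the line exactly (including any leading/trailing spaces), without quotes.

Answer: snow dog

Derivation:
After 1 ($): row=0 col=7 char='g'
After 2 (j): row=1 col=7 char='r'
After 3 (b): row=1 col=5 char='f'
After 4 (k): row=0 col=5 char='d'
After 5 (l): row=0 col=6 char='o'
After 6 (l): row=0 col=7 char='g'
After 7 (h): row=0 col=6 char='o'
After 8 (gg): row=0 col=0 char='s'
After 9 (0): row=0 col=0 char='s'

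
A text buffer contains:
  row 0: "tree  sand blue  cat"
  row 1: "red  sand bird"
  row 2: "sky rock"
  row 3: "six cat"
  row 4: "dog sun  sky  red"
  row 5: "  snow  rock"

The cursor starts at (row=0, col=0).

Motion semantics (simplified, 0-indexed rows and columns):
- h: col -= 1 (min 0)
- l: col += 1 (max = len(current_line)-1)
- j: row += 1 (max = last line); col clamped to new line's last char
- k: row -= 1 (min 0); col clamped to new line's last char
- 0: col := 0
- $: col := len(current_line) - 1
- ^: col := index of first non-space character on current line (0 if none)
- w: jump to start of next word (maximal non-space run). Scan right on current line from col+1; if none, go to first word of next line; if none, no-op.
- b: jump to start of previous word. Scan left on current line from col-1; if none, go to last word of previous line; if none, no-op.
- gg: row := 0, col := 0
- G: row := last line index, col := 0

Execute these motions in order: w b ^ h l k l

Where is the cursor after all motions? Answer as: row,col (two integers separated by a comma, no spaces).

After 1 (w): row=0 col=6 char='s'
After 2 (b): row=0 col=0 char='t'
After 3 (^): row=0 col=0 char='t'
After 4 (h): row=0 col=0 char='t'
After 5 (l): row=0 col=1 char='r'
After 6 (k): row=0 col=1 char='r'
After 7 (l): row=0 col=2 char='e'

Answer: 0,2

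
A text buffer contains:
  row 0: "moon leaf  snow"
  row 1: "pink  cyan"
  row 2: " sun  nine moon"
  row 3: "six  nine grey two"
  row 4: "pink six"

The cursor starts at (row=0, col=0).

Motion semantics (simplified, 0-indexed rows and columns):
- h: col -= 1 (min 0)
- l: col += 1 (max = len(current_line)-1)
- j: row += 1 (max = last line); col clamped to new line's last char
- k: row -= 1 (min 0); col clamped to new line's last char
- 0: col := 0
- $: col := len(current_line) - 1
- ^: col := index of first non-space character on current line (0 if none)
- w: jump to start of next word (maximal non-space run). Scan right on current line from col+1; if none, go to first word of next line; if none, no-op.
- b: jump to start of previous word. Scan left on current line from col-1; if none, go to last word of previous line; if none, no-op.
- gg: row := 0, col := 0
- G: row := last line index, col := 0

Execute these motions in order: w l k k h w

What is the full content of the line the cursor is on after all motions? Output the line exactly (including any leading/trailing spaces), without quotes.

After 1 (w): row=0 col=5 char='l'
After 2 (l): row=0 col=6 char='e'
After 3 (k): row=0 col=6 char='e'
After 4 (k): row=0 col=6 char='e'
After 5 (h): row=0 col=5 char='l'
After 6 (w): row=0 col=11 char='s'

Answer: moon leaf  snow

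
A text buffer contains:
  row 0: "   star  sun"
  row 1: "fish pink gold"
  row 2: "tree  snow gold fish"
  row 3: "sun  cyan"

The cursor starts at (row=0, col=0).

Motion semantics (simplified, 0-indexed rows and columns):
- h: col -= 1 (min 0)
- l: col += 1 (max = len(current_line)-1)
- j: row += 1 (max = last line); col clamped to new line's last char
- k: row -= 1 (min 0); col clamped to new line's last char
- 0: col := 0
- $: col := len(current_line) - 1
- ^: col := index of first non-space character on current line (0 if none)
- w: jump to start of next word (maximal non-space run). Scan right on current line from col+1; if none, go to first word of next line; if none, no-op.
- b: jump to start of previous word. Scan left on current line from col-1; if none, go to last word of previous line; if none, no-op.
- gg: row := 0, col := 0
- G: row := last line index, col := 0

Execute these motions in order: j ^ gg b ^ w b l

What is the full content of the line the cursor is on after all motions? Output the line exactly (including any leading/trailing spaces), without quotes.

After 1 (j): row=1 col=0 char='f'
After 2 (^): row=1 col=0 char='f'
After 3 (gg): row=0 col=0 char='_'
After 4 (b): row=0 col=0 char='_'
After 5 (^): row=0 col=3 char='s'
After 6 (w): row=0 col=9 char='s'
After 7 (b): row=0 col=3 char='s'
After 8 (l): row=0 col=4 char='t'

Answer:    star  sun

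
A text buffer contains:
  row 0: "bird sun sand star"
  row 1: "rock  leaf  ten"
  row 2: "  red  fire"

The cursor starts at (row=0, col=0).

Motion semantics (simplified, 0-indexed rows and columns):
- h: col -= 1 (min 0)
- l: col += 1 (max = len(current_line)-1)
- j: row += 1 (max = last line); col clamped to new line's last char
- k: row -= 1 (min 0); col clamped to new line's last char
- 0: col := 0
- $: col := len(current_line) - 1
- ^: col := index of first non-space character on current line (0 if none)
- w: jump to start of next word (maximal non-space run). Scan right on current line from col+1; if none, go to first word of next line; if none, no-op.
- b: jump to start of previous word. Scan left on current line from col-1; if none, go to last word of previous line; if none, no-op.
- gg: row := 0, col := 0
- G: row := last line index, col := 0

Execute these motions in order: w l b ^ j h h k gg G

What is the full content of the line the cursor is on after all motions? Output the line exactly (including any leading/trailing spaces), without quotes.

Answer:   red  fire

Derivation:
After 1 (w): row=0 col=5 char='s'
After 2 (l): row=0 col=6 char='u'
After 3 (b): row=0 col=5 char='s'
After 4 (^): row=0 col=0 char='b'
After 5 (j): row=1 col=0 char='r'
After 6 (h): row=1 col=0 char='r'
After 7 (h): row=1 col=0 char='r'
After 8 (k): row=0 col=0 char='b'
After 9 (gg): row=0 col=0 char='b'
After 10 (G): row=2 col=0 char='_'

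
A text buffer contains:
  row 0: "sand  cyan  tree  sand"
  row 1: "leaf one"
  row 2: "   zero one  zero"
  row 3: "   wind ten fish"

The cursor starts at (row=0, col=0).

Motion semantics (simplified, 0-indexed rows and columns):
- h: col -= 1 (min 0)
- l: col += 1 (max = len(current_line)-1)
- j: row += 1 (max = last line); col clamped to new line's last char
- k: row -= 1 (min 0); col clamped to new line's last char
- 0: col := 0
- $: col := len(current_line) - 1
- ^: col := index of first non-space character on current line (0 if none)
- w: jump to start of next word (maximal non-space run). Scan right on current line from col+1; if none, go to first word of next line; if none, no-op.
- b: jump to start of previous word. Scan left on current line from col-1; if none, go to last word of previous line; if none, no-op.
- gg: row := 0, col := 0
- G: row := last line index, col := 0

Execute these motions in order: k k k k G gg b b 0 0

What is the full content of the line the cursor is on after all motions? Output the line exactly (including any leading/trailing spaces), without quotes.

After 1 (k): row=0 col=0 char='s'
After 2 (k): row=0 col=0 char='s'
After 3 (k): row=0 col=0 char='s'
After 4 (k): row=0 col=0 char='s'
After 5 (G): row=3 col=0 char='_'
After 6 (gg): row=0 col=0 char='s'
After 7 (b): row=0 col=0 char='s'
After 8 (b): row=0 col=0 char='s'
After 9 (0): row=0 col=0 char='s'
After 10 (0): row=0 col=0 char='s'

Answer: sand  cyan  tree  sand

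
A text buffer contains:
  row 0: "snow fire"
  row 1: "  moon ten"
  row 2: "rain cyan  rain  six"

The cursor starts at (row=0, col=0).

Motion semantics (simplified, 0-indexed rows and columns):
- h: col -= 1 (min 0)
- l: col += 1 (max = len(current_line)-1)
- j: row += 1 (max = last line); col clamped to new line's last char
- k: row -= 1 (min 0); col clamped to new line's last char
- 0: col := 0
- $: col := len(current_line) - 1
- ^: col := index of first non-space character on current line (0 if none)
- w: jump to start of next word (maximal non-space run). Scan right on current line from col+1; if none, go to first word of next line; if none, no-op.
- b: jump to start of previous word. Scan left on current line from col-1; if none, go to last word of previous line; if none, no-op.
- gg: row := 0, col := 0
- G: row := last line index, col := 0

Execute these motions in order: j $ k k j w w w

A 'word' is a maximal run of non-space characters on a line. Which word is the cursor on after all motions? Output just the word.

Answer: rain

Derivation:
After 1 (j): row=1 col=0 char='_'
After 2 ($): row=1 col=9 char='n'
After 3 (k): row=0 col=8 char='e'
After 4 (k): row=0 col=8 char='e'
After 5 (j): row=1 col=8 char='e'
After 6 (w): row=2 col=0 char='r'
After 7 (w): row=2 col=5 char='c'
After 8 (w): row=2 col=11 char='r'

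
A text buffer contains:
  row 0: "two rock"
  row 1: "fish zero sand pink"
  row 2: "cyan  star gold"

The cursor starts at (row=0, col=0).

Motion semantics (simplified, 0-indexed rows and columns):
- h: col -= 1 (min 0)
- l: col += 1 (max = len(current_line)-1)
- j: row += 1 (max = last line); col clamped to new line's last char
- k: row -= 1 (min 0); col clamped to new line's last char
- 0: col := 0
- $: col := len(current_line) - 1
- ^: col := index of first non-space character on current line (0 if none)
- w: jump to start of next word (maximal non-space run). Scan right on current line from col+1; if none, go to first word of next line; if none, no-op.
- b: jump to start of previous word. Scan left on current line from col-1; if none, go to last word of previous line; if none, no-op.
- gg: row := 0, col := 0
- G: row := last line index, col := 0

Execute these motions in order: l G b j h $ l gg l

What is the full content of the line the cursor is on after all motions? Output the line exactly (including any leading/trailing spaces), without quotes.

After 1 (l): row=0 col=1 char='w'
After 2 (G): row=2 col=0 char='c'
After 3 (b): row=1 col=15 char='p'
After 4 (j): row=2 col=14 char='d'
After 5 (h): row=2 col=13 char='l'
After 6 ($): row=2 col=14 char='d'
After 7 (l): row=2 col=14 char='d'
After 8 (gg): row=0 col=0 char='t'
After 9 (l): row=0 col=1 char='w'

Answer: two rock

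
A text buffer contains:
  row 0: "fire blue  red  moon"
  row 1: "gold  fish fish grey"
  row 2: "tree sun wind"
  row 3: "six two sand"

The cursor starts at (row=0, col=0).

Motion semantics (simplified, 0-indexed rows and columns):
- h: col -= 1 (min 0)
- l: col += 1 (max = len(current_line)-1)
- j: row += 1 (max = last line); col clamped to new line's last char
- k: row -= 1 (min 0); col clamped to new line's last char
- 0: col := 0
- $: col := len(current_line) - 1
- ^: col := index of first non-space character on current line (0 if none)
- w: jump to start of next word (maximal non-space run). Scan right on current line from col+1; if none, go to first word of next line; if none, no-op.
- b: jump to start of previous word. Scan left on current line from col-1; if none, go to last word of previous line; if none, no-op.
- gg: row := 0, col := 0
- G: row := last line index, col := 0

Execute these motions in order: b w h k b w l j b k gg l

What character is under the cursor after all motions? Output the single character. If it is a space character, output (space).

After 1 (b): row=0 col=0 char='f'
After 2 (w): row=0 col=5 char='b'
After 3 (h): row=0 col=4 char='_'
After 4 (k): row=0 col=4 char='_'
After 5 (b): row=0 col=0 char='f'
After 6 (w): row=0 col=5 char='b'
After 7 (l): row=0 col=6 char='l'
After 8 (j): row=1 col=6 char='f'
After 9 (b): row=1 col=0 char='g'
After 10 (k): row=0 col=0 char='f'
After 11 (gg): row=0 col=0 char='f'
After 12 (l): row=0 col=1 char='i'

Answer: i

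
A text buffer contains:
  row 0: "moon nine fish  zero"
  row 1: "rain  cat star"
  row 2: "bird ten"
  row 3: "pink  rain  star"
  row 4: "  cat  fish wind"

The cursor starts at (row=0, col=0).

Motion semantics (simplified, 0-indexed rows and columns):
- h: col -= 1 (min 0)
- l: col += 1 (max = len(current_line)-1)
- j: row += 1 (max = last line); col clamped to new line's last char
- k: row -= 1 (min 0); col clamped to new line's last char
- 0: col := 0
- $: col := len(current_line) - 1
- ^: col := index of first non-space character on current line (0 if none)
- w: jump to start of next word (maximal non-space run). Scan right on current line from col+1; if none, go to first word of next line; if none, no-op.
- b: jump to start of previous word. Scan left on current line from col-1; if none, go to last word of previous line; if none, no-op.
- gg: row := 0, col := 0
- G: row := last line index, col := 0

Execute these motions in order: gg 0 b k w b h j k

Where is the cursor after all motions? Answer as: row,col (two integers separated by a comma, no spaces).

Answer: 0,0

Derivation:
After 1 (gg): row=0 col=0 char='m'
After 2 (0): row=0 col=0 char='m'
After 3 (b): row=0 col=0 char='m'
After 4 (k): row=0 col=0 char='m'
After 5 (w): row=0 col=5 char='n'
After 6 (b): row=0 col=0 char='m'
After 7 (h): row=0 col=0 char='m'
After 8 (j): row=1 col=0 char='r'
After 9 (k): row=0 col=0 char='m'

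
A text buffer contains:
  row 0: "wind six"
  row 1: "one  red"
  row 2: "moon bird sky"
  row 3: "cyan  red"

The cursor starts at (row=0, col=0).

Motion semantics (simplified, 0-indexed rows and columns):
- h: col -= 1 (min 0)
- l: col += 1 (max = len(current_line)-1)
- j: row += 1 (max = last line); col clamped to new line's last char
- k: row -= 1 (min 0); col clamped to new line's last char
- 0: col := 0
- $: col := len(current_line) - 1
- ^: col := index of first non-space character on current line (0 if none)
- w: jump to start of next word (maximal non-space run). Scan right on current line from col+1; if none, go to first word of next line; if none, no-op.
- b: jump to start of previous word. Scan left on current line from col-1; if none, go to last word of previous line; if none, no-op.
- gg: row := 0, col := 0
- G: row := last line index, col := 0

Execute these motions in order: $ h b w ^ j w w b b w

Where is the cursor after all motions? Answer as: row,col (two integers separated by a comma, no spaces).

Answer: 2,5

Derivation:
After 1 ($): row=0 col=7 char='x'
After 2 (h): row=0 col=6 char='i'
After 3 (b): row=0 col=5 char='s'
After 4 (w): row=1 col=0 char='o'
After 5 (^): row=1 col=0 char='o'
After 6 (j): row=2 col=0 char='m'
After 7 (w): row=2 col=5 char='b'
After 8 (w): row=2 col=10 char='s'
After 9 (b): row=2 col=5 char='b'
After 10 (b): row=2 col=0 char='m'
After 11 (w): row=2 col=5 char='b'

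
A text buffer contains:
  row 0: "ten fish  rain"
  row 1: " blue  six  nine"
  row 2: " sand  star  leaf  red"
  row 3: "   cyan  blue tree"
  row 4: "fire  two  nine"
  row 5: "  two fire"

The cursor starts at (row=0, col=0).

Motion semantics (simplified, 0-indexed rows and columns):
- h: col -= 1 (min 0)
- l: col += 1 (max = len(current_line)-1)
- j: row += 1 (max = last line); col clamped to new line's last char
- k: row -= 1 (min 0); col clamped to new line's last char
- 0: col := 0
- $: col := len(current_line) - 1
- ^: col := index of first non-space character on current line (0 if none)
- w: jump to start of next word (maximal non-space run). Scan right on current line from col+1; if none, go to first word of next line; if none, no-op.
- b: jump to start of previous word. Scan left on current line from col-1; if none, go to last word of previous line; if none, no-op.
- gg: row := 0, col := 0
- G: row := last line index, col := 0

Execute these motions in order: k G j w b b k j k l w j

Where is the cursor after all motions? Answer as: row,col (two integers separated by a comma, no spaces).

Answer: 4,9

Derivation:
After 1 (k): row=0 col=0 char='t'
After 2 (G): row=5 col=0 char='_'
After 3 (j): row=5 col=0 char='_'
After 4 (w): row=5 col=2 char='t'
After 5 (b): row=4 col=11 char='n'
After 6 (b): row=4 col=6 char='t'
After 7 (k): row=3 col=6 char='n'
After 8 (j): row=4 col=6 char='t'
After 9 (k): row=3 col=6 char='n'
After 10 (l): row=3 col=7 char='_'
After 11 (w): row=3 col=9 char='b'
After 12 (j): row=4 col=9 char='_'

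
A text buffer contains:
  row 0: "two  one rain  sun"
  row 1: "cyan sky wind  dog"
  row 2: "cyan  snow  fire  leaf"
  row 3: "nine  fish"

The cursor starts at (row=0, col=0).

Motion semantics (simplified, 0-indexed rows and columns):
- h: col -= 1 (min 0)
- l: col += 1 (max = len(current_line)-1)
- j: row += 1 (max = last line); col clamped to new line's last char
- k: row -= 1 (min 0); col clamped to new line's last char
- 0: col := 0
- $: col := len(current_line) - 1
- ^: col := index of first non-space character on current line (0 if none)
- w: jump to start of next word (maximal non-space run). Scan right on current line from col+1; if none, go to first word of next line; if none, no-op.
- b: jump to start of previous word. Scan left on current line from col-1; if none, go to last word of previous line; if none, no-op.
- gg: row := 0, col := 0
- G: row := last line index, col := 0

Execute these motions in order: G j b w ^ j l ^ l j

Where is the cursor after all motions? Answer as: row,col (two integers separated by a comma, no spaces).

Answer: 3,1

Derivation:
After 1 (G): row=3 col=0 char='n'
After 2 (j): row=3 col=0 char='n'
After 3 (b): row=2 col=18 char='l'
After 4 (w): row=3 col=0 char='n'
After 5 (^): row=3 col=0 char='n'
After 6 (j): row=3 col=0 char='n'
After 7 (l): row=3 col=1 char='i'
After 8 (^): row=3 col=0 char='n'
After 9 (l): row=3 col=1 char='i'
After 10 (j): row=3 col=1 char='i'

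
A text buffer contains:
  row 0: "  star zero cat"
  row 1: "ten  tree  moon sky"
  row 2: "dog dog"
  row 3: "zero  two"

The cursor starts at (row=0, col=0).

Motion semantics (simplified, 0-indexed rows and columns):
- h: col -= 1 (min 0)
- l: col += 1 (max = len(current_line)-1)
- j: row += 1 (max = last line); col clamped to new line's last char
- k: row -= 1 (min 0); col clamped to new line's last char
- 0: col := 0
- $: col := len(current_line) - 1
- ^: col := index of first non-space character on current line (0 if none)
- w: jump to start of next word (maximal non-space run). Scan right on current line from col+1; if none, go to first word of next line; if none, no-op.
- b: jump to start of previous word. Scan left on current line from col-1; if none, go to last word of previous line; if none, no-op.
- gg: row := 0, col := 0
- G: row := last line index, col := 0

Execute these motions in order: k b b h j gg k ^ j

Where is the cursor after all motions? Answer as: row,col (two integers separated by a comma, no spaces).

Answer: 1,2

Derivation:
After 1 (k): row=0 col=0 char='_'
After 2 (b): row=0 col=0 char='_'
After 3 (b): row=0 col=0 char='_'
After 4 (h): row=0 col=0 char='_'
After 5 (j): row=1 col=0 char='t'
After 6 (gg): row=0 col=0 char='_'
After 7 (k): row=0 col=0 char='_'
After 8 (^): row=0 col=2 char='s'
After 9 (j): row=1 col=2 char='n'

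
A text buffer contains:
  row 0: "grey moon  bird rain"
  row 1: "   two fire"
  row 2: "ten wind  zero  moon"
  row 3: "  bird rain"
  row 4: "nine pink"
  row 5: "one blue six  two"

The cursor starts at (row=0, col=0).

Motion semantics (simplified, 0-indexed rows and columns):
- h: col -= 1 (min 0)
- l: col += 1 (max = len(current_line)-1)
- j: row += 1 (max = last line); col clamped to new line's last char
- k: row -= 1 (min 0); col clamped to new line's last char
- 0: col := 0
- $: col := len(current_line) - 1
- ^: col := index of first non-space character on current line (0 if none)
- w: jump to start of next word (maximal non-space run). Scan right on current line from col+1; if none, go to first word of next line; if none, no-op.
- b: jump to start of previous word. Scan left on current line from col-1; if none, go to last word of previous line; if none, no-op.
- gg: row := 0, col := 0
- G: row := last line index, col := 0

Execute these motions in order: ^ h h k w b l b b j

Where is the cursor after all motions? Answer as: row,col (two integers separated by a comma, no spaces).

After 1 (^): row=0 col=0 char='g'
After 2 (h): row=0 col=0 char='g'
After 3 (h): row=0 col=0 char='g'
After 4 (k): row=0 col=0 char='g'
After 5 (w): row=0 col=5 char='m'
After 6 (b): row=0 col=0 char='g'
After 7 (l): row=0 col=1 char='r'
After 8 (b): row=0 col=0 char='g'
After 9 (b): row=0 col=0 char='g'
After 10 (j): row=1 col=0 char='_'

Answer: 1,0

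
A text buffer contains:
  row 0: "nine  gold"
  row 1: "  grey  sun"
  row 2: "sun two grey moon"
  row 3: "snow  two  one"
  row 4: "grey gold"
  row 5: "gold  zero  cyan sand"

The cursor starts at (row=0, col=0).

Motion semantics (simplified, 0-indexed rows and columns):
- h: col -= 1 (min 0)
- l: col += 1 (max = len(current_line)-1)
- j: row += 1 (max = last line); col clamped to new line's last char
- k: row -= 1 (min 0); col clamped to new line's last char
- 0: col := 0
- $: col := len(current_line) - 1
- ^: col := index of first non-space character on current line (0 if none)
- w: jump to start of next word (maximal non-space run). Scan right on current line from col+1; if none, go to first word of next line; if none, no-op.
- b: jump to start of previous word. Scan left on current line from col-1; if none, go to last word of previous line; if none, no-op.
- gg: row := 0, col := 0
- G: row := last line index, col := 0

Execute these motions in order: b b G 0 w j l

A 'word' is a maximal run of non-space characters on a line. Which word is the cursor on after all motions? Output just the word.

After 1 (b): row=0 col=0 char='n'
After 2 (b): row=0 col=0 char='n'
After 3 (G): row=5 col=0 char='g'
After 4 (0): row=5 col=0 char='g'
After 5 (w): row=5 col=6 char='z'
After 6 (j): row=5 col=6 char='z'
After 7 (l): row=5 col=7 char='e'

Answer: zero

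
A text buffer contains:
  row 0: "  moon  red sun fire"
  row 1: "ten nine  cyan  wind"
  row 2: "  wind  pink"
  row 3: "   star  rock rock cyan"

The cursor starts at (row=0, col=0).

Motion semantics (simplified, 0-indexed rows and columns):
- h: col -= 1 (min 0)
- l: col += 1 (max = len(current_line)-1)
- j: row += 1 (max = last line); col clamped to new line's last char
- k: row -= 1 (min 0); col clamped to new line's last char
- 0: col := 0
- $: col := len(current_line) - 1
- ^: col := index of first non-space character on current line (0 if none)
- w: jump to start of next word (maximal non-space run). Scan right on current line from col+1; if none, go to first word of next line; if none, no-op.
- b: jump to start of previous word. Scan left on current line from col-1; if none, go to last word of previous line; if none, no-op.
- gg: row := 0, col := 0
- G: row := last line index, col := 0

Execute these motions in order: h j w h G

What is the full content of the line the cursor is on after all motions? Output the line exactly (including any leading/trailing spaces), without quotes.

After 1 (h): row=0 col=0 char='_'
After 2 (j): row=1 col=0 char='t'
After 3 (w): row=1 col=4 char='n'
After 4 (h): row=1 col=3 char='_'
After 5 (G): row=3 col=0 char='_'

Answer:    star  rock rock cyan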